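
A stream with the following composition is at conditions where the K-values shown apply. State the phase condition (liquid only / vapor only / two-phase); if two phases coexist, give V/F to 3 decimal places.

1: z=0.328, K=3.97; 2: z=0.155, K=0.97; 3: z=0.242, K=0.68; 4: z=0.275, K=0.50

two-phase, V/F = 0.701

ΣzᵢKᵢ = 1.755; Σzᵢ/Kᵢ = 1.148.
Both exceed 1, so a two-phase solution exists.
Material balance + equilibrium reduce to Σ zᵢ(Kᵢ−1)/(1+ψ(Kᵢ−1)) = 0.
Newton iteration, ψ⁰ = 0.5:
  ψ = 0.500: g = 0.1118, g' = -0.626 → ψ = 0.679
  ψ = 0.679: g = 0.0113, g' = -0.516 → ψ = 0.700
  ψ = 0.700: g = 0.0001, g' = -0.509 → ψ = 0.701
Converged at ψ = 0.701.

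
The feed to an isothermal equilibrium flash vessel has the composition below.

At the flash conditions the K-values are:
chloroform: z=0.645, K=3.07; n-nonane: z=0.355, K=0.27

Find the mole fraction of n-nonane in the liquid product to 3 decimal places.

Newton–Raphson from V/F = 0.36:
  V/F = 0.360: g = 0.4135, g' = -1.256 → V/F = 0.689
  V/F = 0.689: g = 0.0285, g' = -1.236 → V/F = 0.712
Converged at V/F = 0.712.
Compositions from xᵢ = zᵢ/(1+V/F(Kᵢ−1)), yᵢ = Kᵢxᵢ:
  chloroform: x = 0.261, y = 0.800
  n-nonane: x = 0.739, y = 0.200

x_n-nonane = 0.739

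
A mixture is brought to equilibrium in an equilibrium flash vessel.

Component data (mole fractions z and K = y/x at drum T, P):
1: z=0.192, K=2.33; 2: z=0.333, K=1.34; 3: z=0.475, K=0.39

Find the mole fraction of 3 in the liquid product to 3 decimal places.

Let ψ = V/F and solve Σ zᵢ(Kᵢ−1)/(1+ψ(Kᵢ−1)) = 0.
Check two-phase: ΣzᵢKᵢ = 1.079 > 1 and Σzᵢ/Kᵢ = 1.549 > 1, so g(0) = 0.079 > 0 and g(1) = -0.549 < 0.
Iterate (Newton) starting at ψ = 0.5:
  ψ = 0.500: g = -0.1668, g' = -0.517 → ψ = 0.177
  ψ = 0.177: g = -0.0114, g' = -0.479 → ψ = 0.153
Converged at ψ = 0.153.
Compositions from xᵢ = zᵢ/(1+ψ(Kᵢ−1)), yᵢ = Kᵢxᵢ:
  1: x = 0.159, y = 0.372
  2: x = 0.316, y = 0.424
  3: x = 0.524, y = 0.204

x_3 = 0.524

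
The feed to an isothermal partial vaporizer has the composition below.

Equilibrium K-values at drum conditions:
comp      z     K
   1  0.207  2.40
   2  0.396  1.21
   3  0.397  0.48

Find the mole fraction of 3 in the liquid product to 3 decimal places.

x_3 = 0.503

Material balance + equilibrium reduce to Σ zᵢ(Kᵢ−1)/(1+V/F(Kᵢ−1)) = 0.
Feasibility: ΣzᵢKᵢ = 1.167, Σzᵢ/Kᵢ = 1.241 — both > 1, two phases present.
Newton–Raphson from V/F = 0.67:
  V/F = 0.670: g = -0.0944, g' = -0.374 → V/F = 0.418
  V/F = 0.418: g = -0.0044, g' = -0.351 → V/F = 0.405
Converged at V/F = 0.405.
Compositions from xᵢ = zᵢ/(1+V/F(Kᵢ−1)), yᵢ = Kᵢxᵢ:
  1: x = 0.132, y = 0.317
  2: x = 0.365, y = 0.442
  3: x = 0.503, y = 0.241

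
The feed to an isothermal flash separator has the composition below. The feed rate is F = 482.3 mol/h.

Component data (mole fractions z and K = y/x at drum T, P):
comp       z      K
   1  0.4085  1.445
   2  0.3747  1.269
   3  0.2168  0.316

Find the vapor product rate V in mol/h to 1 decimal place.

V = 259.6 mol/h

Let ψ = V/F and solve Σ zᵢ(Kᵢ−1)/(1+ψ(Kᵢ−1)) = 0.
Feasibility: ΣzᵢKᵢ = 1.1343, Σzᵢ/Kᵢ = 1.2640 — both > 1, two phases present.
Newton iteration, ψ⁰ = 0.49:
  ψ = 0.4900: g = 0.01525, g' = -0.3052 → ψ = 0.5400
  ψ = 0.5400: g = -0.00056, g' = -0.3283 → ψ = 0.5383
Converged at ψ = 0.5383.
Then V = ψ·F = 0.5383·482.3 = 259.6 mol/h and L = F − V = 222.7 mol/h.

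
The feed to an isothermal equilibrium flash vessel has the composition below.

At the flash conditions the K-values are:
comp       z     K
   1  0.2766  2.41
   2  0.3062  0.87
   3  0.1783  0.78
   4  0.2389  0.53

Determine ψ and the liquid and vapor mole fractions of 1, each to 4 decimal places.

ψ = 0.4843, x_1 = 0.1644, y_1 = 0.3961

Material balance + equilibrium reduce to Σ zᵢ(Kᵢ−1)/(1+ψ(Kᵢ−1)) = 0.
Check two-phase: ΣzᵢKᵢ = 1.1987 > 1 and Σzᵢ/Kᵢ = 1.1461 > 1, so g(0) = 0.1987 > 0 and g(1) = -0.1461 < 0.
Iterate (Newton) starting at ψ = 0.5:
  ψ = 0.5000: g = -0.00468, g' = -0.2962 → ψ = 0.4842
  ψ = 0.4842: g = 0.00003, g' = -0.2994 → ψ = 0.4843
Converged at ψ = 0.4843.
Compositions from xᵢ = zᵢ/(1+ψ(Kᵢ−1)), yᵢ = Kᵢxᵢ:
  1: x = 0.1644, y = 0.3961
  2: x = 0.3268, y = 0.2843
  3: x = 0.1996, y = 0.1557
  4: x = 0.3093, y = 0.1639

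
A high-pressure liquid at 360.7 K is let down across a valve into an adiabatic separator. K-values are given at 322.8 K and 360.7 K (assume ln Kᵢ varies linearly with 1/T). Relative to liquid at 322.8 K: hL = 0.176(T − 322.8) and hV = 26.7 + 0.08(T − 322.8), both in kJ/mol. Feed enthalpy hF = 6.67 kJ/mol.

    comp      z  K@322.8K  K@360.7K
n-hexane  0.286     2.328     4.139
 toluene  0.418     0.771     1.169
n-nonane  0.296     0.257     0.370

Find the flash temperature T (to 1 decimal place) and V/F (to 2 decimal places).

T = 328.4 K, V/F = 0.22

Adiabatic flash: solve Rachford–Rice at each trial T, then check hF = ψ·hV(T) + (1−ψ)·hL(T).
  T = 322.8 K: K = (2.328, 0.771, 0.257), RR gives ψ = 0.100, H_out = 2.658 kJ/mol
  T = 360.7 K: K = (4.139, 1.169, 0.370), RR gives ψ = 0.716, H_out = 23.173 kJ/mol
  T = 341.8 K: K = (3.156, 0.961, 0.312), RR gives ψ = 0.452, H_out = 14.584 kJ/mol
  T = 332.3 K: K = (2.723, 0.863, 0.284), RR gives ψ = 0.292, H_out = 9.213 kJ/mol
  T = 327.6 K: K = (2.523, 0.817, 0.270), RR gives ψ = 0.203, H_out = 6.159 kJ/mol
  T = 330.0 K: K = (2.623, 0.841, 0.277), RR gives ψ = 0.250, H_out = 7.758 kJ/mol
Linear interpolation between T = 327.6 (H_out = 6.159) and T = 330.0 (H_out = 7.758) on hF = 6.67 gives T ≈ 328.4 K, at which ψ = 0.22.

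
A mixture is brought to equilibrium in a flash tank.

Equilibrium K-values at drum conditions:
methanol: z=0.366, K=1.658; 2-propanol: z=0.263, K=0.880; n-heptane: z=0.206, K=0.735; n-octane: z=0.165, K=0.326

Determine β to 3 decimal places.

β = 0.177

Newton–Raphson from β = 0.5:
  β = 0.500: g = -0.0830, g' = -0.284 → β = 0.207
  β = 0.207: g = -0.0075, g' = -0.244 → β = 0.177
Converged at β = 0.177.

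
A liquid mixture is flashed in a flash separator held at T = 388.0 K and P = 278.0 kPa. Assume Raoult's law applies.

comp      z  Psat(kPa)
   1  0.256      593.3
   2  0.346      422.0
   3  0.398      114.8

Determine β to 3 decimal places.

β = 0.493

Raoult's law: Kᵢ = Pᵢˢᵃᵗ/P = Pᵢˢᵃᵗ/278.0.
  K_1 = 593.3/278.0 = 2.13417, K_2 = 422.0/278.0 = 1.51799, K_3 = 114.8/278.0 = 0.41295
Rachford–Rice: g(β) = Σ zᵢ(Kᵢ−1)/(1+β(Kᵢ−1)) = 0.
g(0) = ΣzᵢKᵢ − 1 = 0.236 and g(1) = 1 − Σzᵢ/Kᵢ = -0.312, so a root lies in (0, 1).
Iterate (Newton) starting at β = 0.5:
  β = 0.500: g = -0.0031, g' = -0.467 → β = 0.493
Converged at β = 0.493.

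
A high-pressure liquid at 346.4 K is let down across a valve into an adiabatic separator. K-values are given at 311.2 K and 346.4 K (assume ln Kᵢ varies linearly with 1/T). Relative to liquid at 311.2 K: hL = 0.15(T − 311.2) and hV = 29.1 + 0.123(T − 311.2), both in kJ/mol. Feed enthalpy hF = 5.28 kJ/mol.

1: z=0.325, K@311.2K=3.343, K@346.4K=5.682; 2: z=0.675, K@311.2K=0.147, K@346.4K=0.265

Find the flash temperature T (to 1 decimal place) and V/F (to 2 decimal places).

T = 318.3 K, V/F = 0.15

Adiabatic flash: solve Rachford–Rice at each trial T, then check hF = ψ·hV(T) + (1−ψ)·hL(T).
  T = 311.2 K: K = (3.343, 0.147), RR gives ψ = 0.093, H_out = 2.704 kJ/mol
  T = 346.4 K: K = (5.682, 0.265), RR gives ψ = 0.298, H_out = 13.669 kJ/mol
  T = 328.8 K: K = (4.421, 0.201), RR gives ψ = 0.209, H_out = 8.628 kJ/mol
  T = 320.0 K: K = (3.859, 0.172), RR gives ψ = 0.157, H_out = 5.840 kJ/mol
  T = 315.6 K: K = (3.595, 0.159), RR gives ψ = 0.127, H_out = 4.327 kJ/mol
  T = 317.8 K: K = (3.726, 0.166), RR gives ψ = 0.142, H_out = 5.096 kJ/mol
Linear interpolation between T = 317.8 (H_out = 5.096) and T = 320.0 (H_out = 5.840) on hF = 5.28 gives T ≈ 318.3 K, at which ψ = 0.15.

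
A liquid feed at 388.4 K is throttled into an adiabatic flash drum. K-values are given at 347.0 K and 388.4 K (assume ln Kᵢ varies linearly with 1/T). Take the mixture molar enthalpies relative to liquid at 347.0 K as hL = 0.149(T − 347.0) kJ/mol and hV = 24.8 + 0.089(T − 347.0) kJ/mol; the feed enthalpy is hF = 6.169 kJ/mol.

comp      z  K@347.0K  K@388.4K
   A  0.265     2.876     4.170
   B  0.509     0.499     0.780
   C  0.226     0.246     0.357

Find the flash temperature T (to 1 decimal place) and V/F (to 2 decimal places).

Adiabatic flash: solve Rachford–Rice at each trial T, then check hF = ψ·hV(T) + (1−ψ)·hL(T).
  T = 347.0 K: K = (2.876, 0.499, 0.246), RR gives ψ = 0.065, H_out = 1.620 kJ/mol
  T = 388.4 K: K = (4.170, 0.780, 0.357), RR gives ψ = 0.477, H_out = 16.803 kJ/mol
  T = 367.7 K: K = (3.499, 0.632, 0.299), RR gives ψ = 0.261, H_out = 9.226 kJ/mol
  T = 357.4 K: K = (3.183, 0.564, 0.272), RR gives ψ = 0.164, H_out = 5.516 kJ/mol
  T = 362.5 K: K = (3.338, 0.597, 0.286), RR gives ψ = 0.212, H_out = 7.361 kJ/mol
  T = 359.9 K: K = (3.259, 0.580, 0.279), RR gives ψ = 0.187, H_out = 6.424 kJ/mol
  T = 358.6 K: K = (3.219, 0.571, 0.275), RR gives ψ = 0.175, H_out = 5.953 kJ/mol
Linear interpolation between T = 358.6 (H_out = 5.953) and T = 359.9 (H_out = 6.424) on hF = 6.169 gives T ≈ 359.2 K, at which ψ = 0.18.

T = 359.2 K, V/F = 0.18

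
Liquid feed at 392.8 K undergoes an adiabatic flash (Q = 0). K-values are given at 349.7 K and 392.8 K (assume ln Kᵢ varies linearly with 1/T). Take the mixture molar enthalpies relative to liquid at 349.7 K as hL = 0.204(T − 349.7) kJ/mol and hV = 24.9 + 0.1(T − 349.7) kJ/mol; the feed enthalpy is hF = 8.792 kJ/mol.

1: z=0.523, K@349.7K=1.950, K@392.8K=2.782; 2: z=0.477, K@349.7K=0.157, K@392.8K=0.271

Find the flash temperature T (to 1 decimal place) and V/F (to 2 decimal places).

T = 363.8 K, V/F = 0.25

Adiabatic flash: solve Rachford–Rice at each trial T, then check hF = ψ·hV(T) + (1−ψ)·hL(T).
  T = 349.7 K: K = (1.950, 0.157), RR gives ψ = 0.118, H_out = 2.946 kJ/mol
  T = 392.8 K: K = (2.782, 0.271), RR gives ψ = 0.450, H_out = 17.975 kJ/mol
  T = 371.2 K: K = (2.352, 0.209), RR gives ψ = 0.309, H_out = 11.385 kJ/mol
  T = 360.4 K: K = (2.147, 0.182), RR gives ψ = 0.223, H_out = 7.497 kJ/mol
  T = 365.8 K: K = (2.249, 0.195), RR gives ψ = 0.268, H_out = 9.510 kJ/mol
  T = 363.1 K: K = (2.198, 0.189), RR gives ψ = 0.246, H_out = 8.523 kJ/mol
  T = 364.5 K: K = (2.224, 0.192), RR gives ψ = 0.258, H_out = 9.039 kJ/mol
Linear interpolation between T = 363.1 (H_out = 8.523) and T = 364.5 (H_out = 9.039) on hF = 8.792 gives T ≈ 363.8 K, at which ψ = 0.25.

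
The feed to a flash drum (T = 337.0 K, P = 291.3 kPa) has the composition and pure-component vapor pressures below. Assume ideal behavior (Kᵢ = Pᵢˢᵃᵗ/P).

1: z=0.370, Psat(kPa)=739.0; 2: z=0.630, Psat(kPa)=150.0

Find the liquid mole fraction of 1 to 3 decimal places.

Raoult's law: Kᵢ = Pᵢˢᵃᵗ/P = Pᵢˢᵃᵗ/291.3.
  K_1 = 739.0/291.3 = 2.53690, K_2 = 150.0/291.3 = 0.51493
Material balance + equilibrium reduce to Σ zᵢ(Kᵢ−1)/(1+V/F(Kᵢ−1)) = 0.
g(0) = ΣzᵢKᵢ − 1 = 0.263 and g(1) = 1 − Σzᵢ/Kᵢ = -0.369, so a root lies in (0, 1).
Binary case is linear: z₁(K₁−1)(1+V/F(K₂−1)) + z₂(K₂−1)(1+V/F(K₁−1)) = 0
⇒ V/F = [z₁(K₁−1)+z₂(K₂−1)] / [−(K₁−1)(K₂−1)] = 0.2631/0.7455 = 0.353
Compositions from xᵢ = zᵢ/(1+V/F(Kᵢ−1)), yᵢ = Kᵢxᵢ:
  1: x = 0.240, y = 0.609
  2: x = 0.760, y = 0.391

x_1 = 0.240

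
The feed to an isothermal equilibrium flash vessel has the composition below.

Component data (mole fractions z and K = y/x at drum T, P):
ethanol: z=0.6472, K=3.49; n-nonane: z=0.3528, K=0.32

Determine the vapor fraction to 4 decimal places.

ψ = 0.8101

Rachford–Rice: g(ψ) = Σ zᵢ(Kᵢ−1)/(1+ψ(Kᵢ−1)) = 0.
g(0) = ΣzᵢKᵢ − 1 = 1.3716 and g(1) = 1 − Σzᵢ/Kᵢ = -0.2879, so a root lies in (0, 1).
Binary case is linear: z₁(K₁−1)(1+ψ(K₂−1)) + z₂(K₂−1)(1+ψ(K₁−1)) = 0
⇒ ψ = [z₁(K₁−1)+z₂(K₂−1)] / [−(K₁−1)(K₂−1)] = 1.37162/1.69320 = 0.8101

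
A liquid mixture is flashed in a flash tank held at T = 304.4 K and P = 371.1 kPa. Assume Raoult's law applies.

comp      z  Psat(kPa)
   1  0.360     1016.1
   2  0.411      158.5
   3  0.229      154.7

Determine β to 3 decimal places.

β = 0.256

Raoult's law: Kᵢ = Pᵢˢᵃᵗ/P = Pᵢˢᵃᵗ/371.1.
  K_1 = 1016.1/371.1 = 2.73808, K_2 = 158.5/371.1 = 0.42711, K_3 = 154.7/371.1 = 0.41687
Material balance + equilibrium reduce to Σ zᵢ(Kᵢ−1)/(1+β(Kᵢ−1)) = 0.
Feasibility: ΣzᵢKᵢ = 1.257, Σzᵢ/Kᵢ = 1.643 — both > 1, two phases present.
Newton iteration, β⁰ = 0.5:
  β = 0.500: g = -0.1837, g' = -0.731 → β = 0.249
  β = 0.249: g = 0.0060, g' = -0.820 → β = 0.256
Converged at β = 0.256.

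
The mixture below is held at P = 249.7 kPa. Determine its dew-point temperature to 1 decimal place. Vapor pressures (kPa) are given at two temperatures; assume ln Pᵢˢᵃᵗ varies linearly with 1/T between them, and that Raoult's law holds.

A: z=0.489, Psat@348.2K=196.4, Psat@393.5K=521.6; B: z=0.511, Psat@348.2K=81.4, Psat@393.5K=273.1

Dew-point temperature: Σzᵢ·P/Pᵢˢᵃᵗ(T) = 1. Interpolate ln Pᵢˢᵃᵗ = aᵢ + bᵢ/T.
  T = 348.2 K: ΣzᵢP/Pᵢˢᵃᵗ = 2.1892
  T = 393.5 K: ΣzᵢP/Pᵢˢᵃᵗ = 0.7013
  T = 370.9 K: ΣzᵢP/Pᵢˢᵃᵗ = 1.1935
  T = 382.2 K: ΣzᵢP/Pᵢˢᵃᵗ = 0.9074
  T = 376.5 K: ΣzᵢP/Pᵢˢᵃᵗ = 1.0397
  T = 379.4 K: ΣzᵢP/Pᵢˢᵃᵗ = 0.9697
Interpolating between 376.5 K and 379.4 K gives T ≈ 378.1 K.

T = 378.1 K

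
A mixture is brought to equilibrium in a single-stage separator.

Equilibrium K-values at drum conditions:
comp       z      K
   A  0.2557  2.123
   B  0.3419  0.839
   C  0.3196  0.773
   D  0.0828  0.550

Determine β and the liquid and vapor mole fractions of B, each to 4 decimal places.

β = 0.4696, x_B = 0.3699, y_B = 0.3103

Newton iteration, β⁰ = 0.47:
  β = 0.4700: g = -0.00007, g' = -0.1961 → β = 0.4696
Converged at β = 0.4696.
Compositions from xᵢ = zᵢ/(1+β(Kᵢ−1)), yᵢ = Kᵢxᵢ:
  A: x = 0.1674, y = 0.3554
  B: x = 0.3699, y = 0.3103
  C: x = 0.3577, y = 0.2765
  D: x = 0.1050, y = 0.0577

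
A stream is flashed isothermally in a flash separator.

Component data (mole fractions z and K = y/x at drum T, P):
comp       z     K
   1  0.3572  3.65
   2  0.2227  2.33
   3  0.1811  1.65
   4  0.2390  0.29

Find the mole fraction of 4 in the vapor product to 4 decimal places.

y_4 = 0.1977

Material balance + equilibrium reduce to Σ zᵢ(Kᵢ−1)/(1+ψ(Kᵢ−1)) = 0.
g(0) = ΣzᵢKᵢ − 1 = 1.1908 and g(1) = 1 − Σzᵢ/Kᵢ = -0.1273, so a root lies in (0, 1).
Iterate (Newton) starting at ψ = 0.43:
  ψ = 0.4300: g = 0.47860, g' = -1.0038 → ψ = 0.9068
  ψ = 0.9068: g = 0.01008, g' = -1.2775 → ψ = 0.9147
  ψ = 0.9147: g = -0.00011, g' = -1.3045 → ψ = 0.9146
Converged at ψ = 0.9146.
Compositions from xᵢ = zᵢ/(1+ψ(Kᵢ−1)), yᵢ = Kᵢxᵢ:
  1: x = 0.1043, y = 0.3808
  2: x = 0.1005, y = 0.2341
  3: x = 0.1136, y = 0.1874
  4: x = 0.6816, y = 0.1977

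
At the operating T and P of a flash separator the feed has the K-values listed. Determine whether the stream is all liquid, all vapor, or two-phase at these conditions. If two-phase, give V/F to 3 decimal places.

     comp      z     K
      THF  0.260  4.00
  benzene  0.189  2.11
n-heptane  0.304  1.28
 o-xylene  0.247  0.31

ΣzᵢKᵢ = 1.904; Σzᵢ/Kᵢ = 1.189.
Both exceed 1, so a two-phase solution exists.
Rachford–Rice: g(ψ) = Σ zᵢ(Kᵢ−1)/(1+ψ(Kᵢ−1)) = 0.
Newton iteration, ψ⁰ = 0.56:
  ψ = 0.560: g = 0.2162, g' = -0.745 → ψ = 0.850
  ψ = 0.850: g = -0.0162, g' = -0.952 → ψ = 0.833
Converged at ψ = 0.833.

two-phase, V/F = 0.833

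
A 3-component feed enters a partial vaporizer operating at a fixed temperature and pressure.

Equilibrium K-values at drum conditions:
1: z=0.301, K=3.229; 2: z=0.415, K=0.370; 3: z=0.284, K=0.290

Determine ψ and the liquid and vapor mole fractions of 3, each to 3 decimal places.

Let ψ = V/F and solve Σ zᵢ(Kᵢ−1)/(1+ψ(Kᵢ−1)) = 0.
g(0) = ΣzᵢKᵢ − 1 = 0.208 and g(1) = 1 − Σzᵢ/Kᵢ = -1.194, so a root lies in (0, 1).
Newton iteration, ψ⁰ = 0.5:
  ψ = 0.500: g = -0.3770, g' = -1.030 → ψ = 0.134
  ψ = 0.134: g = 0.0084, g' = -1.258 → ψ = 0.141
Converged at ψ = 0.141.
Compositions from xᵢ = zᵢ/(1+ψ(Kᵢ−1)), yᵢ = Kᵢxᵢ:
  1: x = 0.229, y = 0.740
  2: x = 0.455, y = 0.168
  3: x = 0.315, y = 0.091

ψ = 0.141, x_3 = 0.315, y_3 = 0.091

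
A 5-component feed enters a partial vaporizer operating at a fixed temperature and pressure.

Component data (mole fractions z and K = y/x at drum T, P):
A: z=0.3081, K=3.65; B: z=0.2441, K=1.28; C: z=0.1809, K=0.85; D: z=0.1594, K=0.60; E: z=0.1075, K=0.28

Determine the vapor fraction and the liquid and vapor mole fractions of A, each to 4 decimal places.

Rachford–Rice: g(ψ) = Σ zᵢ(Kᵢ−1)/(1+ψ(Kᵢ−1)) = 0.
g(0) = ΣzᵢKᵢ − 1 = 0.7165 and g(1) = 1 − Σzᵢ/Kᵢ = -0.1375, so a root lies in (0, 1).
Iterate (Newton) starting at ψ = 0.5:
  ψ = 0.5000: g = 0.18115, g' = -0.5956 → ψ = 0.8041
  ψ = 0.8041: g = 0.00788, g' = -0.6085 → ψ = 0.8171
  ψ = 0.8171: g = -0.00007, g' = -0.6190 → ψ = 0.8170
Converged at ψ = 0.8170.
Compositions from xᵢ = zᵢ/(1+ψ(Kᵢ−1)), yᵢ = Kᵢxᵢ:
  A: x = 0.0973, y = 0.3553
  B: x = 0.1987, y = 0.2543
  C: x = 0.2062, y = 0.1752
  D: x = 0.2368, y = 0.1421
  E: x = 0.2611, y = 0.0731

ψ = 0.8170, x_A = 0.0973, y_A = 0.3553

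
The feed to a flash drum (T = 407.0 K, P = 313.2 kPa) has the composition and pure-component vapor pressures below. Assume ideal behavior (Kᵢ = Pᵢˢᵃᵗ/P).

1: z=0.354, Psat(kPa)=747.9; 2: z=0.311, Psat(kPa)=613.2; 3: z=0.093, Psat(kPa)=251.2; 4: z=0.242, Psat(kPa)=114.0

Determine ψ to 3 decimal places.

ψ = 0.895

Raoult's law: Kᵢ = Pᵢˢᵃᵗ/P = Pᵢˢᵃᵗ/313.2.
  K_1 = 747.9/313.2 = 2.38793, K_2 = 613.2/313.2 = 1.95785, K_3 = 251.2/313.2 = 0.80204, K_4 = 114.0/313.2 = 0.36398
Rachford–Rice: g(ψ) = Σ zᵢ(Kᵢ−1)/(1+ψ(Kᵢ−1)) = 0.
Check two-phase: ΣzᵢKᵢ = 1.617 > 1 and Σzᵢ/Kᵢ = 1.088 > 1, so g(0) = 0.617 > 0 and g(1) = -0.088 < 0.
Newton–Raphson from ψ = 0.5:
  ψ = 0.500: g = 0.2454, g' = -0.583 → ψ = 0.921
  ψ = 0.921: g = -0.0200, g' = -0.788 → ψ = 0.895
Converged at ψ = 0.895.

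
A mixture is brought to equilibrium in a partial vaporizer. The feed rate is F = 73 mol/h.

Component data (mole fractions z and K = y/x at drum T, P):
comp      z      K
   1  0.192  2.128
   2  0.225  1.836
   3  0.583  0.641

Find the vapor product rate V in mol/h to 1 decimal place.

V = 40.6 mol/h

Material balance + equilibrium reduce to Σ zᵢ(Kᵢ−1)/(1+V/F(Kᵢ−1)) = 0.
g(0) = ΣzᵢKᵢ − 1 = 0.195 and g(1) = 1 − Σzᵢ/Kᵢ = -0.122, so a root lies in (0, 1).
Iterate (Newton) starting at V/F = 0.51:
  V/F = 0.510: g = 0.0132, g' = -0.288 → V/F = 0.556
Converged at V/F = 0.556.
Then V = V/F·F = 0.5561·73 = 40.6 mol/h and L = F − V = 32.4 mol/h.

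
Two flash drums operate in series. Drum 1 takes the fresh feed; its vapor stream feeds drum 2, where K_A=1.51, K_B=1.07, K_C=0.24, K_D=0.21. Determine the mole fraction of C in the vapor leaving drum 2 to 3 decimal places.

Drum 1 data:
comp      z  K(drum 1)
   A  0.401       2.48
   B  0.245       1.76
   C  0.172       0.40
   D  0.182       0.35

y_C (drum 2) = 0.036

Drum 1:
Material balance + equilibrium reduce to Σ zᵢ(Kᵢ−1)/(1+ψ₁(Kᵢ−1)) = 0.
g(0) = ΣzᵢKᵢ − 1 = 0.558 and g(1) = 1 − Σzᵢ/Kᵢ = -0.251, so a root lies in (0, 1).
Iterate (Newton) starting at ψ₁ = 0.5:
  ψ₁ = 0.500: g = 0.1533, g' = -0.660 → ψ₁ = 0.732
  ψ₁ = 0.732: g = -0.0055, g' = -0.738 → ψ₁ = 0.725
Converged at ψ₁ = 0.725.
Drum-1 compositions:
  A: x = 0.193, y = 0.480
  B: x = 0.158, y = 0.278
  C: x = 0.304, y = 0.122
  D: x = 0.344, y = 0.120
Drum-2 feed = drum-1 vapor: z₂ = (0.4798, 0.2780, 0.1218, 0.1205).
Drum 2:
Rachford–Rice: g(ψ₂) = Σ zᵢ(Kᵢ−1)/(1+ψ₂(Kᵢ−1)) = 0.
Feasibility: ΣzᵢKᵢ = 1.076, Σzᵢ/Kᵢ = 1.659 — both > 1, two phases present.
Newton–Raphson from ψ₂ = 0.5:
  ψ₂ = 0.500: g = -0.0928, g' = -0.469 → ψ₂ = 0.302
  ψ₂ = 0.302: g = -0.0140, g' = -0.343 → ψ₂ = 0.261
  ψ₂ = 0.261: g = -0.0003, g' = -0.327 → ψ₂ = 0.260
Converged at ψ₂ = 0.260.
  A: x = 0.424, y = 0.640
  B: x = 0.273, y = 0.292
  C: x = 0.152, y = 0.036
  D: x = 0.152, y = 0.032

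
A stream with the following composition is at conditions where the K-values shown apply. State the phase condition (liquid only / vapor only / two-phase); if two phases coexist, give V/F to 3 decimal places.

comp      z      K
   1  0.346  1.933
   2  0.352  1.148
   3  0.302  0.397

ΣzᵢKᵢ = 1.193; Σzᵢ/Kᵢ = 1.246.
Both exceed 1, so a two-phase solution exists.
Let ψ = V/F and solve Σ zᵢ(Kᵢ−1)/(1+ψ(Kᵢ−1)) = 0.
Newton iteration, ψ⁰ = 0.5:
  ψ = 0.500: g = 0.0079, g' = -0.372 → ψ = 0.521
Converged at ψ = 0.521.

two-phase, V/F = 0.521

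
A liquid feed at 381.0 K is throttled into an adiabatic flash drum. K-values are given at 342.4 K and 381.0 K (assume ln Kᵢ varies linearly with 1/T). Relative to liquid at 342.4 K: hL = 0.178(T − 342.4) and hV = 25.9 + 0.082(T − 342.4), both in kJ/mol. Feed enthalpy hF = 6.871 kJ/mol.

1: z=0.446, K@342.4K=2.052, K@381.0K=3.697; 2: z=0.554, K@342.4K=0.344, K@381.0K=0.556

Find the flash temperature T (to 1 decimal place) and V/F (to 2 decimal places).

T = 346.6 K, V/F = 0.24

Adiabatic flash: solve Rachford–Rice at each trial T, then check hF = ψ·hV(T) + (1−ψ)·hL(T).
  T = 342.4 K: K = (2.052, 0.344), RR gives ψ = 0.153, H_out = 3.969 kJ/mol
  T = 381.0 K: K = (3.697, 0.556), RR gives ψ = 0.799, H_out = 24.606 kJ/mol
  T = 361.7 K: K = (2.798, 0.443), RR gives ψ = 0.493, H_out = 15.280 kJ/mol
  T = 352.0 K: K = (2.404, 0.391), RR gives ψ = 0.338, H_out = 10.162 kJ/mol
  T = 347.2 K: K = (2.224, 0.367), RR gives ψ = 0.252, H_out = 7.269 kJ/mol
  T = 344.8 K: K = (2.137, 0.356), RR gives ψ = 0.205, H_out = 5.681 kJ/mol
Linear interpolation between T = 344.8 (H_out = 5.681) and T = 347.2 (H_out = 7.269) on hF = 6.871 gives T ≈ 346.6 K, at which ψ = 0.24.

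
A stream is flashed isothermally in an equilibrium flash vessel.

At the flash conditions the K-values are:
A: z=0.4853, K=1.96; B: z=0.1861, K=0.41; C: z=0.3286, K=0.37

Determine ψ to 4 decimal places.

ψ = 0.2521

Let ψ = V/F and solve Σ zᵢ(Kᵢ−1)/(1+ψ(Kᵢ−1)) = 0.
g(0) = ΣzᵢKᵢ − 1 = 0.1491 and g(1) = 1 − Σzᵢ/Kᵢ = -0.5896, so a root lies in (0, 1).
Newton–Raphson from ψ = 0.38:
  ψ = 0.3800: g = -0.07235, g' = -0.5732 → ψ = 0.2538
  ψ = 0.2538: g = -0.00093, g' = -0.5636 → ψ = 0.2521
Converged at ψ = 0.2521.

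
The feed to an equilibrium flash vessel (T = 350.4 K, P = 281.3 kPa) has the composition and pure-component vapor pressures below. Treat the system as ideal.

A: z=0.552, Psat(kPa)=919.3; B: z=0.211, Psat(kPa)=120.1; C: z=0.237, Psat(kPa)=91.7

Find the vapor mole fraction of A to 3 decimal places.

Raoult's law: Kᵢ = Pᵢˢᵃᵗ/P = Pᵢˢᵃᵗ/281.3.
  K_A = 919.3/281.3 = 3.26804, K_B = 120.1/281.3 = 0.42695, K_C = 91.7/281.3 = 0.32599
Iterate (Newton) starting at V/F = 0.5:
  V/F = 0.500: g = 0.1763, g' = -1.005 → V/F = 0.675
  V/F = 0.675: g = 0.0039, g' = -0.990 → V/F = 0.679
Converged at V/F = 0.679.
Compositions from xᵢ = zᵢ/(1+V/F(Kᵢ−1)), yᵢ = Kᵢxᵢ:
  A: x = 0.217, y = 0.710
  B: x = 0.346, y = 0.148
  C: x = 0.437, y = 0.143

y_A = 0.710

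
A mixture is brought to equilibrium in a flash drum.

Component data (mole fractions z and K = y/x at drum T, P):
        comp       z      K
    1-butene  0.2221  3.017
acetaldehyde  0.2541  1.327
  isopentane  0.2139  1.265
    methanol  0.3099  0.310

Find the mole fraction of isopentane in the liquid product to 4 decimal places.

Material balance + equilibrium reduce to Σ zᵢ(Kᵢ−1)/(1+ψ(Kᵢ−1)) = 0.
Check two-phase: ΣzᵢKᵢ = 1.3739 > 1 and Σzᵢ/Kᵢ = 1.4339 > 1, so g(0) = 0.3739 > 0 and g(1) = -0.4339 < 0.
Newton iteration, ψ⁰ = 0.5:
  ψ = 0.5000: g = 0.01805, g' = -0.5997 → ψ = 0.5301
  ψ = 0.5301: g = -0.00013, g' = -0.6091 → ψ = 0.5299
Converged at ψ = 0.5299.
Compositions from xᵢ = zᵢ/(1+ψ(Kᵢ−1)), yᵢ = Kᵢxᵢ:
  1-butene: x = 0.1074, y = 0.3239
  acetaldehyde: x = 0.2166, y = 0.2874
  isopentane: x = 0.1876, y = 0.2373
  methanol: x = 0.4885, y = 0.1514

x_isopentane = 0.1876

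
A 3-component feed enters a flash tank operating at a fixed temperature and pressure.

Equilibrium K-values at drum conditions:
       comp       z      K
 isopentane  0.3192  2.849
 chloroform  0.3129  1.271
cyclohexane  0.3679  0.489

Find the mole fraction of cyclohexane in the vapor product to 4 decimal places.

y_cyclohexane = 0.2986

Material balance + equilibrium reduce to Σ zᵢ(Kᵢ−1)/(1+V/F(Kᵢ−1)) = 0.
Check two-phase: ΣzᵢKᵢ = 1.4870 > 1 and Σzᵢ/Kᵢ = 1.1106 > 1, so g(0) = 0.4870 > 0 and g(1) = -0.1106 < 0.
Newton iteration, V/F⁰ = 0.65:
  V/F = 0.6500: g = 0.05865, g' = -0.4571 → V/F = 0.7783
  V/F = 0.7783: g = -0.00014, g' = -0.4639 → V/F = 0.7780
Converged at V/F = 0.7780.
Compositions from xᵢ = zᵢ/(1+V/F(Kᵢ−1)), yᵢ = Kᵢxᵢ:
  isopentane: x = 0.1309, y = 0.3729
  chloroform: x = 0.2584, y = 0.3284
  cyclohexane: x = 0.6107, y = 0.2986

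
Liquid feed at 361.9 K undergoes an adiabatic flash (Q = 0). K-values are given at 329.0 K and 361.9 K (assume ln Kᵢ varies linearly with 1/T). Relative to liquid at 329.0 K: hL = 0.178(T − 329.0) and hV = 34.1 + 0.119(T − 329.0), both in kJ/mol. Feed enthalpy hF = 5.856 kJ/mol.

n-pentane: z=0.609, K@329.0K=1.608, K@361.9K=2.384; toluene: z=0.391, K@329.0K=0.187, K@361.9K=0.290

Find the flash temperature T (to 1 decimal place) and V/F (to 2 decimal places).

Adiabatic flash: solve Rachford–Rice at each trial T, then check hF = ψ·hV(T) + (1−ψ)·hL(T).
  T = 329.0 K: K = (1.608, 0.187), RR gives ψ = 0.106, H_out = 3.614 kJ/mol
  T = 361.9 K: K = (2.384, 0.290), RR gives ψ = 0.575, H_out = 24.355 kJ/mol
  T = 345.4 K: K = (1.975, 0.235), RR gives ψ = 0.395, H_out = 16.016 kJ/mol
  T = 337.2 K: K = (1.787, 0.210), RR gives ψ = 0.274, H_out = 10.674 kJ/mol
  T = 333.1 K: K = (1.696, 0.198), RR gives ψ = 0.198, H_out = 7.435 kJ/mol
  T = 331.1 K: K = (1.653, 0.193), RR gives ψ = 0.156, H_out = 5.657 kJ/mol
Linear interpolation between T = 331.1 (H_out = 5.657) and T = 333.1 (H_out = 7.435) on hF = 5.856 gives T ≈ 331.3 K, at which ψ = 0.16.

T = 331.3 K, V/F = 0.16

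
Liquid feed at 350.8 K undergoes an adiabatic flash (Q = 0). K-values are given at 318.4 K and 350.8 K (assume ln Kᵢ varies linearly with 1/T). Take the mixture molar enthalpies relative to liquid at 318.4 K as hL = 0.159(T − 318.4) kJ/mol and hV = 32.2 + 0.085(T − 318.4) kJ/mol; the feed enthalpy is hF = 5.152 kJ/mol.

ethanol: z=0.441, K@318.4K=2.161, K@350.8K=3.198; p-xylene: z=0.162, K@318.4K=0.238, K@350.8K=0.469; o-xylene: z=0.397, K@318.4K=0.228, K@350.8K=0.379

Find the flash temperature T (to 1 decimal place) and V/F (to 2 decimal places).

T = 322.0 K, V/F = 0.14

Adiabatic flash: solve Rachford–Rice at each trial T, then check hF = ψ·hV(T) + (1−ψ)·hL(T).
  T = 318.4 K: K = (2.161, 0.238, 0.228), RR gives ψ = 0.092, H_out = 2.960 kJ/mol
  T = 350.8 K: K = (3.198, 0.469, 0.379), RR gives ψ = 0.486, H_out = 19.623 kJ/mol
  T = 334.6 K: K = (2.654, 0.340, 0.298), RR gives ψ = 0.301, H_out = 11.901 kJ/mol
  T = 326.5 K: K = (2.401, 0.286, 0.261), RR gives ψ = 0.204, H_out = 7.725 kJ/mol
  T = 322.4 K: K = (2.278, 0.261, 0.244), RR gives ψ = 0.150, H_out = 5.412 kJ/mol
  T = 320.4 K: K = (2.219, 0.249, 0.236), RR gives ψ = 0.122, H_out = 4.213 kJ/mol
Linear interpolation between T = 320.4 (H_out = 4.213) and T = 322.4 (H_out = 5.412) on hF = 5.152 gives T ≈ 322.0 K, at which ψ = 0.14.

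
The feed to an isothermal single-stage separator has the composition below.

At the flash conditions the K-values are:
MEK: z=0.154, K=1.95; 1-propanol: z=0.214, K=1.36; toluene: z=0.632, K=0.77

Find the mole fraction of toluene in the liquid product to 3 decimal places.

Let ψ = V/F and solve Σ zᵢ(Kᵢ−1)/(1+ψ(Kᵢ−1)) = 0.
Check two-phase: ΣzᵢKᵢ = 1.078 > 1 and Σzᵢ/Kᵢ = 1.057 > 1, so g(0) = 0.078 > 0 and g(1) = -0.057 < 0.
Newton–Raphson from ψ = 0.5:
  ψ = 0.500: g = 0.0002, g' = -0.126 → ψ = 0.502
Converged at ψ = 0.502.
Compositions from xᵢ = zᵢ/(1+ψ(Kᵢ−1)), yᵢ = Kᵢxᵢ:
  MEK: x = 0.104, y = 0.203
  1-propanol: x = 0.181, y = 0.247
  toluene: x = 0.714, y = 0.550

x_toluene = 0.714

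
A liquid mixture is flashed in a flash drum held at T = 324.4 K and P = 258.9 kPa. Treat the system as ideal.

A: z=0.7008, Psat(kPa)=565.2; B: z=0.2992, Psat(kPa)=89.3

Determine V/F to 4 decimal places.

V/F = 0.8169

Raoult's law: Kᵢ = Pᵢˢᵃᵗ/P = Pᵢˢᵃᵗ/258.9.
  K_A = 565.2/258.9 = 2.183082, K_B = 89.3/258.9 = 0.344921
Material balance + equilibrium reduce to Σ zᵢ(Kᵢ−1)/(1+V/F(Kᵢ−1)) = 0.
Check two-phase: ΣzᵢKᵢ = 1.6331 > 1 and Σzᵢ/Kᵢ = 1.1885 > 1, so g(0) = 0.6331 > 0 and g(1) = -0.1885 < 0.
Binary case is linear: z₁(K₁−1)(1+V/F(K₂−1)) + z₂(K₂−1)(1+V/F(K₁−1)) = 0
⇒ V/F = [z₁(K₁−1)+z₂(K₂−1)] / [−(K₁−1)(K₂−1)] = 0.63310/0.77501 = 0.8169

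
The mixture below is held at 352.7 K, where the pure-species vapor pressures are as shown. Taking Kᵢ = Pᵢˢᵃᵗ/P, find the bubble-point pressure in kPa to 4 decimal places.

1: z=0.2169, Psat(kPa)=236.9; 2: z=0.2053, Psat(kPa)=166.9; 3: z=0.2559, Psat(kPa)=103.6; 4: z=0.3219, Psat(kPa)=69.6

At the bubble point ψ → 0, so ΣzᵢKᵢ = 1 with Kᵢ = Pᵢˢᵃᵗ/P ⇒ P = ΣzᵢPᵢˢᵃᵗ.
P = 0.2169·236.9 + 0.2053·166.9 + 0.2559·103.6 + 0.3219·69.6 = 134.5637 kPa

Pbub = 134.5637 kPa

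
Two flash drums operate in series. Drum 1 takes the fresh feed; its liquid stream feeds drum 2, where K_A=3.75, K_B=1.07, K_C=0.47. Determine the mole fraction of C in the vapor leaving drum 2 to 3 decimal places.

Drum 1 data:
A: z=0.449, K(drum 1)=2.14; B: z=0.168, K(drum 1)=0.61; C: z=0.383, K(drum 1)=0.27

Drum 1:
Newton–Raphson from ψ₁ = 0.5:
  ψ₁ = 0.500: g = -0.1957, g' = -0.782 → ψ₁ = 0.250
  ψ₁ = 0.250: g = -0.0162, g' = -0.690 → ψ₁ = 0.226
Converged at ψ₁ = 0.226.
Drum-1 compositions:
  A: x = 0.357, y = 0.764
  B: x = 0.184, y = 0.112
  C: x = 0.459, y = 0.124
Drum-2 feed = drum-1 liquid: z₂ = (0.3569, 0.1843, 0.4589).
Drum 2:
Rachford–Rice: g(ψ₂) = Σ zᵢ(Kᵢ−1)/(1+ψ₂(Kᵢ−1)) = 0.
Feasibility: ΣzᵢKᵢ = 1.751, Σzᵢ/Kᵢ = 1.244 — both > 1, two phases present.
Newton–Raphson from ψ₂ = 0.63:
  ψ₂ = 0.630: g = 0.0064, g' = -0.653 → ψ₂ = 0.640
Converged at ψ₂ = 0.640.
  A: x = 0.129, y = 0.485
  B: x = 0.176, y = 0.189
  C: x = 0.694, y = 0.326

y_C (drum 2) = 0.326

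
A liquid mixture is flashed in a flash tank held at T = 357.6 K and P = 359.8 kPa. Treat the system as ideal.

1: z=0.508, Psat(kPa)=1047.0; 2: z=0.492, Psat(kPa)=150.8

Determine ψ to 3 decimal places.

ψ = 0.617

Raoult's law: Kᵢ = Pᵢˢᵃᵗ/P = Pᵢˢᵃᵗ/359.8.
  K_1 = 1047.0/359.8 = 2.90995, K_2 = 150.8/359.8 = 0.41912
Rachford–Rice: g(ψ) = Σ zᵢ(Kᵢ−1)/(1+ψ(Kᵢ−1)) = 0.
g(0) = ΣzᵢKᵢ − 1 = 0.684 and g(1) = 1 − Σzᵢ/Kᵢ = -0.348, so a root lies in (0, 1).
Binary case is linear: z₁(K₁−1)(1+ψ(K₂−1)) + z₂(K₂−1)(1+ψ(K₁−1)) = 0
⇒ ψ = [z₁(K₁−1)+z₂(K₂−1)] / [−(K₁−1)(K₂−1)] = 0.6845/1.1094 = 0.617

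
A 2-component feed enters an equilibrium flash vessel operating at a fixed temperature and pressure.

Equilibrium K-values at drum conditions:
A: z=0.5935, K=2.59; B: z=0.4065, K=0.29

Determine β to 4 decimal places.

Binary case is linear: z₁(K₁−1)(1+β(K₂−1)) + z₂(K₂−1)(1+β(K₁−1)) = 0
⇒ β = [z₁(K₁−1)+z₂(K₂−1)] / [−(K₁−1)(K₂−1)] = 0.65505/1.12890 = 0.5803

β = 0.5803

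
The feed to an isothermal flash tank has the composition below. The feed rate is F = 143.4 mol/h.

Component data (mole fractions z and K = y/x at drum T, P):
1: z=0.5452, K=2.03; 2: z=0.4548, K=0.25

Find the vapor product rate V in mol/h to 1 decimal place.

V = 40.9 mol/h

Rachford–Rice: g(ψ) = Σ zᵢ(Kᵢ−1)/(1+ψ(Kᵢ−1)) = 0.
Feasibility: ΣzᵢKᵢ = 1.2205, Σzᵢ/Kᵢ = 2.0878 — both > 1, two phases present.
Binary case is linear: z₁(K₁−1)(1+ψ(K₂−1)) + z₂(K₂−1)(1+ψ(K₁−1)) = 0
⇒ ψ = [z₁(K₁−1)+z₂(K₂−1)] / [−(K₁−1)(K₂−1)] = 0.22046/0.77250 = 0.2854
Then V = ψ·F = 0.2854·143.4 = 40.9 mol/h and L = F − V = 102.5 mol/h.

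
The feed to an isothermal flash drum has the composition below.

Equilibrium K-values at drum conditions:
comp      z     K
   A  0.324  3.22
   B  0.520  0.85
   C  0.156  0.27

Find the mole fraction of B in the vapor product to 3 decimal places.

Material balance + equilibrium reduce to Σ zᵢ(Kᵢ−1)/(1+β(Kᵢ−1)) = 0.
Feasibility: ΣzᵢKᵢ = 1.527, Σzᵢ/Kᵢ = 1.290 — both > 1, two phases present.
Newton–Raphson from β = 0.5:
  β = 0.500: g = 0.0772, g' = -0.579 → β = 0.633
  β = 0.633: g = 0.0009, g' = -0.578 → β = 0.635
Converged at β = 0.635.
Compositions from xᵢ = zᵢ/(1+β(Kᵢ−1)), yᵢ = Kᵢxᵢ:
  A: x = 0.134, y = 0.433
  B: x = 0.575, y = 0.489
  C: x = 0.291, y = 0.079

y_B = 0.489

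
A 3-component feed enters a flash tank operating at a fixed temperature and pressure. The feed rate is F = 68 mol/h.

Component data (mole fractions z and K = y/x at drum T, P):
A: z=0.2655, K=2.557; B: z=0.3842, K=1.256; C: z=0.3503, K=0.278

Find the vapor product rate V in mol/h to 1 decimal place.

Let ψ = V/F and solve Σ zᵢ(Kᵢ−1)/(1+ψ(Kᵢ−1)) = 0.
Feasibility: ΣzᵢKᵢ = 1.2588, Σzᵢ/Kᵢ = 1.6698 — both > 1, two phases present.
Iterate (Newton) starting at ψ = 0.5:
  ψ = 0.5000: g = -0.07617, g' = -0.6705 → ψ = 0.3864
  ψ = 0.3864: g = -0.00317, g' = -0.6230 → ψ = 0.3813
Converged at ψ = 0.3813.
Then V = ψ·F = 0.3813·68 = 25.9 mol/h and L = F − V = 42.1 mol/h.

V = 25.9 mol/h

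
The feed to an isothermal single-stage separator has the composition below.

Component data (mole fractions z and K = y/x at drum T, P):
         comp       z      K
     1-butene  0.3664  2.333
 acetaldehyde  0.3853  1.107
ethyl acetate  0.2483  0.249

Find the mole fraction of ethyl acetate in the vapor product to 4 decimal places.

y_ethyl acetate = 0.1060

Rachford–Rice: g(β) = Σ zᵢ(Kᵢ−1)/(1+β(Kᵢ−1)) = 0.
g(0) = ΣzᵢKᵢ − 1 = 0.3432 and g(1) = 1 − Σzᵢ/Kᵢ = -0.5023, so a root lies in (0, 1).
Newton–Raphson from β = 0.61:
  β = 0.6100: g = -0.03604, g' = -0.6788 → β = 0.5569
  β = 0.5569: g = -0.00131, g' = -0.6322 → β = 0.5548
Converged at β = 0.5548.
Compositions from xᵢ = zᵢ/(1+β(Kᵢ−1)), yᵢ = Kᵢxᵢ:
  1-butene: x = 0.2106, y = 0.4914
  acetaldehyde: x = 0.3637, y = 0.4026
  ethyl acetate: x = 0.4257, y = 0.1060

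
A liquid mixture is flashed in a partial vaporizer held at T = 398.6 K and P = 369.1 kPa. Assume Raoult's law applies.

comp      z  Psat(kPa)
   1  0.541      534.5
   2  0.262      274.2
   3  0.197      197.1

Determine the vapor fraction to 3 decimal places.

ψ = 0.506

Raoult's law: Kᵢ = Pᵢˢᵃᵗ/P = Pᵢˢᵃᵗ/369.1.
  K_1 = 534.5/369.1 = 1.44812, K_2 = 274.2/369.1 = 0.74289, K_3 = 197.1/369.1 = 0.53400
Material balance + equilibrium reduce to Σ zᵢ(Kᵢ−1)/(1+ψ(Kᵢ−1)) = 0.
Check two-phase: ΣzᵢKᵢ = 1.083 > 1 and Σzᵢ/Kᵢ = 1.095 > 1, so g(0) = 0.083 > 0 and g(1) = -0.095 < 0.
Iterate (Newton) starting at ψ = 0.63:
  ψ = 0.630: g = -0.0213, g' = -0.176 → ψ = 0.509
  ψ = 0.509: g = -0.0005, g' = -0.169 → ψ = 0.506
Converged at ψ = 0.506.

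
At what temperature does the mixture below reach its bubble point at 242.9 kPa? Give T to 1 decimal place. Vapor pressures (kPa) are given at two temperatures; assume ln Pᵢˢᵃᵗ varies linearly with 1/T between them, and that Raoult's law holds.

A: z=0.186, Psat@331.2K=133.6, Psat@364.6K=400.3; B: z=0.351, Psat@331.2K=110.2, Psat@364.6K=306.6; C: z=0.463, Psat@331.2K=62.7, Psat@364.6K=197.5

Bubble-point temperature: ΣzᵢPᵢˢᵃᵗ(T) = P. Interpolate ln Pᵢˢᵃᵗ = aᵢ + bᵢ/T.
  T = 331.2 K: ΣzᵢPᵢˢᵃᵗ = 92.56 kPa
  T = 364.6 K: ΣzᵢPᵢˢᵃᵗ = 273.51 kPa
  T = 347.9 K: ΣzᵢPᵢˢᵃᵗ = 163.25 kPa
  T = 356.2 K: ΣzᵢPᵢˢᵃᵗ = 212.24 kPa
  T = 360.4 K: ΣzᵢPᵢˢᵃᵗ = 241.29 kPa
  T = 362.5 K: ΣzᵢPᵢˢᵃᵗ = 256.99 kPa
Interpolating between 360.4 K and 362.5 K gives T ≈ 360.6 K.

T = 360.6 K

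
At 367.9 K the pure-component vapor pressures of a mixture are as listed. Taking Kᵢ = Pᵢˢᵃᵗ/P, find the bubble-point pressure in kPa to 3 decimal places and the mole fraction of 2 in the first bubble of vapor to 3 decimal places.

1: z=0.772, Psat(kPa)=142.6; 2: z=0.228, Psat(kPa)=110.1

At the bubble point ψ → 0, so ΣzᵢKᵢ = 1 with Kᵢ = Pᵢˢᵃᵗ/P ⇒ P = ΣzᵢPᵢˢᵃᵗ.
P = 0.772·142.6 + 0.228·110.1 = 135.190 kPa
yᵢ = zᵢPᵢˢᵃᵗ/P ⇒ y_2 = 0.228·110.1/135.190 = 0.186

Pbub = 135.190 kPa, y_2 = 0.186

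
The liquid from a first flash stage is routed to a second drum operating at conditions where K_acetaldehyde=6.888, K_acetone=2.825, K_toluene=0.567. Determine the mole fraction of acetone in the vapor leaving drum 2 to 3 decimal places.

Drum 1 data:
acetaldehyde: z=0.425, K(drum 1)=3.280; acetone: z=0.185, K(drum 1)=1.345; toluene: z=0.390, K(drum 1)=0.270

y_acetone (drum 2) = 0.211

Drum 1:
Rachford–Rice: g(ψ₁) = Σ zᵢ(Kᵢ−1)/(1+ψ₁(Kᵢ−1)) = 0.
Feasibility: ΣzᵢKᵢ = 1.748, Σzᵢ/Kᵢ = 1.712 — both > 1, two phases present.
Newton iteration, ψ₁⁰ = 0.42:
  ψ₁ = 0.420: g = 0.1402, g' = -1.026 → ψ₁ = 0.557
  ψ₁ = 0.557: g = 0.0010, g' = -1.034 → ψ₁ = 0.558
Converged at ψ₁ = 0.558.
Drum-1 compositions:
  acetaldehyde: x = 0.187, y = 0.614
  acetone: x = 0.155, y = 0.209
  toluene: x = 0.658, y = 0.178
Drum-2 feed = drum-1 liquid: z₂ = (0.1871, 0.1552, 0.6577).
Drum 2:
Let ψ₂ = V/F and solve Σ zᵢ(Kᵢ−1)/(1+ψ₂(Kᵢ−1)) = 0.
Check two-phase: ΣzᵢKᵢ = 2.100 > 1 and Σzᵢ/Kᵢ = 1.242 > 1, so g(0) = 1.100 > 0 and g(1) = -0.242 < 0.
Newton iteration, ψ₂⁰ = 0.42:
  ψ₂ = 0.420: g = 0.1294, g' = -0.888 → ψ₂ = 0.566
  ψ₂ = 0.566: g = 0.0165, g' = -0.687 → ψ₂ = 0.590
Converged at ψ₂ = 0.590.
  acetaldehyde: x = 0.042, y = 0.288
  acetone: x = 0.075, y = 0.211
  toluene: x = 0.883, y = 0.501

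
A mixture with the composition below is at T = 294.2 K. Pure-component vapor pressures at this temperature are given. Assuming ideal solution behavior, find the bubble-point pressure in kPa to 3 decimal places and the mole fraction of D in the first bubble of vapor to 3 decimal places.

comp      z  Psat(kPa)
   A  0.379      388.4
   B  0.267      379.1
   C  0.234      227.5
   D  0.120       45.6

Pbub = 307.130 kPa, y_D = 0.018

At the bubble point ψ → 0, so ΣzᵢKᵢ = 1 with Kᵢ = Pᵢˢᵃᵗ/P ⇒ P = ΣzᵢPᵢˢᵃᵗ.
P = 0.379·388.4 + 0.267·379.1 + 0.234·227.5 + 0.120·45.6 = 307.130 kPa
yᵢ = zᵢPᵢˢᵃᵗ/P ⇒ y_D = 0.120·45.6/307.130 = 0.018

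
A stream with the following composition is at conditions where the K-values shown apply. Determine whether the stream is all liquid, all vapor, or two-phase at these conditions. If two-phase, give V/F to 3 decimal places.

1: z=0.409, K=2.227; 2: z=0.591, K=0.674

two-phase, V/F = 0.773

ΣzᵢKᵢ = 1.309; Σzᵢ/Kᵢ = 1.061.
Both exceed 1, so a two-phase solution exists.
Material balance + equilibrium reduce to Σ zᵢ(Kᵢ−1)/(1+ψ(Kᵢ−1)) = 0.
Newton–Raphson from ψ = 0.5:
  ψ = 0.500: g = 0.0808, g' = -0.326 → ψ = 0.748
  ψ = 0.748: g = 0.0069, g' = -0.277 → ψ = 0.773
Converged at ψ = 0.773.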